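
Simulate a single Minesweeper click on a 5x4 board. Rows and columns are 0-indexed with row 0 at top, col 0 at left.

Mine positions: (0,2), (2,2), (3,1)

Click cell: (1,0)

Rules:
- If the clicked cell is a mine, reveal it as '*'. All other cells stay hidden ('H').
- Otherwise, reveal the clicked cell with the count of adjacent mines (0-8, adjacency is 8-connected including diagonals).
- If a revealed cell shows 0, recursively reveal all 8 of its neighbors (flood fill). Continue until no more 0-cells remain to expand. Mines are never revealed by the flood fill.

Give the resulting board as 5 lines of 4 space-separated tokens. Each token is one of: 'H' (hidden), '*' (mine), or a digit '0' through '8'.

0 1 H H
0 2 H H
1 2 H H
H H H H
H H H H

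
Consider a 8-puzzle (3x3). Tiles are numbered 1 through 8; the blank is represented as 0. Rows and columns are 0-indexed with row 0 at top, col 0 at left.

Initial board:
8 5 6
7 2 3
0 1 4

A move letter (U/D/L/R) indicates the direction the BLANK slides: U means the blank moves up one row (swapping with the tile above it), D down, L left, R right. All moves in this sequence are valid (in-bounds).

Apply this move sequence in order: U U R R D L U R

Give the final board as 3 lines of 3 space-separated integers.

After move 1 (U):
8 5 6
0 2 3
7 1 4

After move 2 (U):
0 5 6
8 2 3
7 1 4

After move 3 (R):
5 0 6
8 2 3
7 1 4

After move 4 (R):
5 6 0
8 2 3
7 1 4

After move 5 (D):
5 6 3
8 2 0
7 1 4

After move 6 (L):
5 6 3
8 0 2
7 1 4

After move 7 (U):
5 0 3
8 6 2
7 1 4

After move 8 (R):
5 3 0
8 6 2
7 1 4

Answer: 5 3 0
8 6 2
7 1 4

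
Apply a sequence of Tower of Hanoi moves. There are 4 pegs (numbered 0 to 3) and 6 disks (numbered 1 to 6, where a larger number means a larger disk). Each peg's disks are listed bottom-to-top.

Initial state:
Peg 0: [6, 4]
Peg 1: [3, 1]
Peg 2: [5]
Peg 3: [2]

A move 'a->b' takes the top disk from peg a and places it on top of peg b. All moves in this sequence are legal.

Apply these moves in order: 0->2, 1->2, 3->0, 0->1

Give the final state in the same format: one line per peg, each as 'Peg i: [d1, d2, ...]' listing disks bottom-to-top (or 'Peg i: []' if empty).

Answer: Peg 0: [6]
Peg 1: [3, 2]
Peg 2: [5, 4, 1]
Peg 3: []

Derivation:
After move 1 (0->2):
Peg 0: [6]
Peg 1: [3, 1]
Peg 2: [5, 4]
Peg 3: [2]

After move 2 (1->2):
Peg 0: [6]
Peg 1: [3]
Peg 2: [5, 4, 1]
Peg 3: [2]

After move 3 (3->0):
Peg 0: [6, 2]
Peg 1: [3]
Peg 2: [5, 4, 1]
Peg 3: []

After move 4 (0->1):
Peg 0: [6]
Peg 1: [3, 2]
Peg 2: [5, 4, 1]
Peg 3: []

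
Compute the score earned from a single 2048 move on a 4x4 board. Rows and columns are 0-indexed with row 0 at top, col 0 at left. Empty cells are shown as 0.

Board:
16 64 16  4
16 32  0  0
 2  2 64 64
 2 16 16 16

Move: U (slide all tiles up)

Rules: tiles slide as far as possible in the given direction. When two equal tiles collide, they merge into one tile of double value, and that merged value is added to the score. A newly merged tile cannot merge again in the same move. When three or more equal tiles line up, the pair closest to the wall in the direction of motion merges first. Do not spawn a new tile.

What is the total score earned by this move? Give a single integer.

Answer: 36

Derivation:
Slide up:
col 0: [16, 16, 2, 2] -> [32, 4, 0, 0]  score +36 (running 36)
col 1: [64, 32, 2, 16] -> [64, 32, 2, 16]  score +0 (running 36)
col 2: [16, 0, 64, 16] -> [16, 64, 16, 0]  score +0 (running 36)
col 3: [4, 0, 64, 16] -> [4, 64, 16, 0]  score +0 (running 36)
Board after move:
32 64 16  4
 4 32 64 64
 0  2 16 16
 0 16  0  0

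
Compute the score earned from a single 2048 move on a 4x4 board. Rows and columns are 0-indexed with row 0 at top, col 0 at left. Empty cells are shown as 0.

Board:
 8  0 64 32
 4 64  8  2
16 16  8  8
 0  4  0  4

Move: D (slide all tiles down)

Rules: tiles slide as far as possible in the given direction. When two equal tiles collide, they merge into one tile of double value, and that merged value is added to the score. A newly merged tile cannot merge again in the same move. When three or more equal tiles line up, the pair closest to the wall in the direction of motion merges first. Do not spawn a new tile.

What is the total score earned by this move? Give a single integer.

Slide down:
col 0: [8, 4, 16, 0] -> [0, 8, 4, 16]  score +0 (running 0)
col 1: [0, 64, 16, 4] -> [0, 64, 16, 4]  score +0 (running 0)
col 2: [64, 8, 8, 0] -> [0, 0, 64, 16]  score +16 (running 16)
col 3: [32, 2, 8, 4] -> [32, 2, 8, 4]  score +0 (running 16)
Board after move:
 0  0  0 32
 8 64  0  2
 4 16 64  8
16  4 16  4

Answer: 16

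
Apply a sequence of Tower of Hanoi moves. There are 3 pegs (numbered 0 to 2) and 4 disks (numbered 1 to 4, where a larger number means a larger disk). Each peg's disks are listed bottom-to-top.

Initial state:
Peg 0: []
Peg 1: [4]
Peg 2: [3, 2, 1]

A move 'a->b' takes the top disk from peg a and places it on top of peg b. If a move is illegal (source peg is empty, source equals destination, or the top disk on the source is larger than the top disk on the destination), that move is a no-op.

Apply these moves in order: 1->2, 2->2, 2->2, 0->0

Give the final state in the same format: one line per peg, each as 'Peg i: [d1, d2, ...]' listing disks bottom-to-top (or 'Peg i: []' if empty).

After move 1 (1->2):
Peg 0: []
Peg 1: [4]
Peg 2: [3, 2, 1]

After move 2 (2->2):
Peg 0: []
Peg 1: [4]
Peg 2: [3, 2, 1]

After move 3 (2->2):
Peg 0: []
Peg 1: [4]
Peg 2: [3, 2, 1]

After move 4 (0->0):
Peg 0: []
Peg 1: [4]
Peg 2: [3, 2, 1]

Answer: Peg 0: []
Peg 1: [4]
Peg 2: [3, 2, 1]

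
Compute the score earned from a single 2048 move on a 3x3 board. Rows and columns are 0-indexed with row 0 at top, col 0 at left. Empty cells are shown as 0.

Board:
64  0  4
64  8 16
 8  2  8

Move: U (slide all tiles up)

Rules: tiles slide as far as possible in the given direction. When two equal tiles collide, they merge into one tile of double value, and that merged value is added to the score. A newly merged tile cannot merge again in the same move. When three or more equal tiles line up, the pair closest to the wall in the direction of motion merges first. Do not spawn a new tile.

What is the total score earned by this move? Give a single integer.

Slide up:
col 0: [64, 64, 8] -> [128, 8, 0]  score +128 (running 128)
col 1: [0, 8, 2] -> [8, 2, 0]  score +0 (running 128)
col 2: [4, 16, 8] -> [4, 16, 8]  score +0 (running 128)
Board after move:
128   8   4
  8   2  16
  0   0   8

Answer: 128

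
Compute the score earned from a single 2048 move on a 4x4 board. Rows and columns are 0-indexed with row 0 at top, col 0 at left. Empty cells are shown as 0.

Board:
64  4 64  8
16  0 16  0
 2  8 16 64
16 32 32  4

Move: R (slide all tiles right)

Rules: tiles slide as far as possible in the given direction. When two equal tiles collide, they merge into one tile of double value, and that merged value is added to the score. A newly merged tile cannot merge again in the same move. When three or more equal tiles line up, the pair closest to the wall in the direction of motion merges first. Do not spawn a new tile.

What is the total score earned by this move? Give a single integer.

Answer: 96

Derivation:
Slide right:
row 0: [64, 4, 64, 8] -> [64, 4, 64, 8]  score +0 (running 0)
row 1: [16, 0, 16, 0] -> [0, 0, 0, 32]  score +32 (running 32)
row 2: [2, 8, 16, 64] -> [2, 8, 16, 64]  score +0 (running 32)
row 3: [16, 32, 32, 4] -> [0, 16, 64, 4]  score +64 (running 96)
Board after move:
64  4 64  8
 0  0  0 32
 2  8 16 64
 0 16 64  4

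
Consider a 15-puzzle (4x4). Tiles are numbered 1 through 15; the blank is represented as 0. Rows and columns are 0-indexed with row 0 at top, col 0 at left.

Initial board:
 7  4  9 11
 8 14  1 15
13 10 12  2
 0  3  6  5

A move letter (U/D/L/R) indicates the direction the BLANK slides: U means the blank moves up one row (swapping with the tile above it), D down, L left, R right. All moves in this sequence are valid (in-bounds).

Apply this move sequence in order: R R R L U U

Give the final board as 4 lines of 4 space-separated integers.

Answer:  7  4  9 11
 8 14  0 15
13 10  1  2
 3  6 12  5

Derivation:
After move 1 (R):
 7  4  9 11
 8 14  1 15
13 10 12  2
 3  0  6  5

After move 2 (R):
 7  4  9 11
 8 14  1 15
13 10 12  2
 3  6  0  5

After move 3 (R):
 7  4  9 11
 8 14  1 15
13 10 12  2
 3  6  5  0

After move 4 (L):
 7  4  9 11
 8 14  1 15
13 10 12  2
 3  6  0  5

After move 5 (U):
 7  4  9 11
 8 14  1 15
13 10  0  2
 3  6 12  5

After move 6 (U):
 7  4  9 11
 8 14  0 15
13 10  1  2
 3  6 12  5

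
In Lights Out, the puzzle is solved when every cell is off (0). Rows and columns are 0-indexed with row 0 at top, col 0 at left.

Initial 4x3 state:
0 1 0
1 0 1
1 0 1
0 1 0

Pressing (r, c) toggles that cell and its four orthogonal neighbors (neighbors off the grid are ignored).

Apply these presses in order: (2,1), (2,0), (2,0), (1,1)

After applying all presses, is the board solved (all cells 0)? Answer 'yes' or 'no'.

After press 1 at (2,1):
0 1 0
1 1 1
0 1 0
0 0 0

After press 2 at (2,0):
0 1 0
0 1 1
1 0 0
1 0 0

After press 3 at (2,0):
0 1 0
1 1 1
0 1 0
0 0 0

After press 4 at (1,1):
0 0 0
0 0 0
0 0 0
0 0 0

Lights still on: 0

Answer: yes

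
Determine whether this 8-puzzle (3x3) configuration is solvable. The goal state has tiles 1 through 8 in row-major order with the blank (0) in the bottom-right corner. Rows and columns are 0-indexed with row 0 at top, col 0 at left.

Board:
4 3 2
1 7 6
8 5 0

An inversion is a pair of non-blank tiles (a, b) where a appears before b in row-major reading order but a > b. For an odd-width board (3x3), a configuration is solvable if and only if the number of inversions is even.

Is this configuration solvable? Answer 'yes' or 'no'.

Answer: yes

Derivation:
Inversions (pairs i<j in row-major order where tile[i] > tile[j] > 0): 10
10 is even, so the puzzle is solvable.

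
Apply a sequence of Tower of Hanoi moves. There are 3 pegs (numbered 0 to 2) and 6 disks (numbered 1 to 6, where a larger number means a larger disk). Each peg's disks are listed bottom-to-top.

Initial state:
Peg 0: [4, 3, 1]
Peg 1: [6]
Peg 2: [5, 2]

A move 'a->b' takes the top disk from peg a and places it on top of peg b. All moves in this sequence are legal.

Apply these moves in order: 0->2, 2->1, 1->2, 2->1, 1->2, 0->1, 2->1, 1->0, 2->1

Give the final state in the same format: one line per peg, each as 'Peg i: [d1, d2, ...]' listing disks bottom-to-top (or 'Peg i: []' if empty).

Answer: Peg 0: [4, 1]
Peg 1: [6, 3, 2]
Peg 2: [5]

Derivation:
After move 1 (0->2):
Peg 0: [4, 3]
Peg 1: [6]
Peg 2: [5, 2, 1]

After move 2 (2->1):
Peg 0: [4, 3]
Peg 1: [6, 1]
Peg 2: [5, 2]

After move 3 (1->2):
Peg 0: [4, 3]
Peg 1: [6]
Peg 2: [5, 2, 1]

After move 4 (2->1):
Peg 0: [4, 3]
Peg 1: [6, 1]
Peg 2: [5, 2]

After move 5 (1->2):
Peg 0: [4, 3]
Peg 1: [6]
Peg 2: [5, 2, 1]

After move 6 (0->1):
Peg 0: [4]
Peg 1: [6, 3]
Peg 2: [5, 2, 1]

After move 7 (2->1):
Peg 0: [4]
Peg 1: [6, 3, 1]
Peg 2: [5, 2]

After move 8 (1->0):
Peg 0: [4, 1]
Peg 1: [6, 3]
Peg 2: [5, 2]

After move 9 (2->1):
Peg 0: [4, 1]
Peg 1: [6, 3, 2]
Peg 2: [5]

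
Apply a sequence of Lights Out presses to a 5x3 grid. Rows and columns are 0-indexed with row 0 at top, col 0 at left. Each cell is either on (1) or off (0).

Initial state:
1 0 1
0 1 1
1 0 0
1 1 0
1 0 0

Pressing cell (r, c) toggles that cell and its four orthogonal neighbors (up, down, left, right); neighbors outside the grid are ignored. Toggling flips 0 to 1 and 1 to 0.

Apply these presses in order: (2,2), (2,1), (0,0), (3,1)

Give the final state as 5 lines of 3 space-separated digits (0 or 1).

Answer: 0 1 1
1 0 0
0 1 0
0 1 0
1 1 0

Derivation:
After press 1 at (2,2):
1 0 1
0 1 0
1 1 1
1 1 1
1 0 0

After press 2 at (2,1):
1 0 1
0 0 0
0 0 0
1 0 1
1 0 0

After press 3 at (0,0):
0 1 1
1 0 0
0 0 0
1 0 1
1 0 0

After press 4 at (3,1):
0 1 1
1 0 0
0 1 0
0 1 0
1 1 0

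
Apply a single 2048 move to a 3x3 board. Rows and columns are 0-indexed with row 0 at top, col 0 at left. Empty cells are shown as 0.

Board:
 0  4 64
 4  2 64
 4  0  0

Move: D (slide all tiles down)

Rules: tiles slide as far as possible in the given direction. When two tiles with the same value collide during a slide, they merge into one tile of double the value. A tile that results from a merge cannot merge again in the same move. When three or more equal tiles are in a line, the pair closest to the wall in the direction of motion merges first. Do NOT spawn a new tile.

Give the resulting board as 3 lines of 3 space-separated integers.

Answer:   0   0   0
  0   4   0
  8   2 128

Derivation:
Slide down:
col 0: [0, 4, 4] -> [0, 0, 8]
col 1: [4, 2, 0] -> [0, 4, 2]
col 2: [64, 64, 0] -> [0, 0, 128]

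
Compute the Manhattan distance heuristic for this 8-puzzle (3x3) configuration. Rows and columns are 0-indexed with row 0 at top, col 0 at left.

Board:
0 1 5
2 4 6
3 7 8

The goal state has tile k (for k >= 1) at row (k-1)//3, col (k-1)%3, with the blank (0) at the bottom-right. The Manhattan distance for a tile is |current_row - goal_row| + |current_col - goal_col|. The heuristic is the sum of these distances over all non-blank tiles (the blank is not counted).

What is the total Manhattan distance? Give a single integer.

Answer: 12

Derivation:
Tile 1: (0,1)->(0,0) = 1
Tile 5: (0,2)->(1,1) = 2
Tile 2: (1,0)->(0,1) = 2
Tile 4: (1,1)->(1,0) = 1
Tile 6: (1,2)->(1,2) = 0
Tile 3: (2,0)->(0,2) = 4
Tile 7: (2,1)->(2,0) = 1
Tile 8: (2,2)->(2,1) = 1
Sum: 1 + 2 + 2 + 1 + 0 + 4 + 1 + 1 = 12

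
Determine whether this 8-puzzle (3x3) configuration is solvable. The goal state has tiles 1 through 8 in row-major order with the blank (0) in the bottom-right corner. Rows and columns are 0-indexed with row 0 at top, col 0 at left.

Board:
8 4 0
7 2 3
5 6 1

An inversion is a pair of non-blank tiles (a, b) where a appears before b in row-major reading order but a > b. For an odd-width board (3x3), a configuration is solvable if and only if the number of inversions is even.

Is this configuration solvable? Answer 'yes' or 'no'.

Answer: no

Derivation:
Inversions (pairs i<j in row-major order where tile[i] > tile[j] > 0): 19
19 is odd, so the puzzle is not solvable.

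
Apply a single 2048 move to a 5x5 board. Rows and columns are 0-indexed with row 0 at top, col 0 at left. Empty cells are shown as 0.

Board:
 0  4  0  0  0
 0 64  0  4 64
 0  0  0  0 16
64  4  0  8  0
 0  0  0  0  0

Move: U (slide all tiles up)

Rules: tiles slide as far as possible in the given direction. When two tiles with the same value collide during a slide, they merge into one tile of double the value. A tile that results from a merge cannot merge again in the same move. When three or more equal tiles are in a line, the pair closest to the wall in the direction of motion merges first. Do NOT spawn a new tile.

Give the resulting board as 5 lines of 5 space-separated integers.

Answer: 64  4  0  4 64
 0 64  0  8 16
 0  4  0  0  0
 0  0  0  0  0
 0  0  0  0  0

Derivation:
Slide up:
col 0: [0, 0, 0, 64, 0] -> [64, 0, 0, 0, 0]
col 1: [4, 64, 0, 4, 0] -> [4, 64, 4, 0, 0]
col 2: [0, 0, 0, 0, 0] -> [0, 0, 0, 0, 0]
col 3: [0, 4, 0, 8, 0] -> [4, 8, 0, 0, 0]
col 4: [0, 64, 16, 0, 0] -> [64, 16, 0, 0, 0]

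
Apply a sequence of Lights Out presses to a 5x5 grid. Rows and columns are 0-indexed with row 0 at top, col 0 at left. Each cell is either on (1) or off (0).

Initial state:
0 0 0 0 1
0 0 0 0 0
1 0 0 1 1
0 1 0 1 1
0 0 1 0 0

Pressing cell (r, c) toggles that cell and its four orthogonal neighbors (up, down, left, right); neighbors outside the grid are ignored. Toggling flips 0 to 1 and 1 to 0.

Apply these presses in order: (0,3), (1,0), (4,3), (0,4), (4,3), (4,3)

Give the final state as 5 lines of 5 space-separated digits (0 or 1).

After press 1 at (0,3):
0 0 1 1 0
0 0 0 1 0
1 0 0 1 1
0 1 0 1 1
0 0 1 0 0

After press 2 at (1,0):
1 0 1 1 0
1 1 0 1 0
0 0 0 1 1
0 1 0 1 1
0 0 1 0 0

After press 3 at (4,3):
1 0 1 1 0
1 1 0 1 0
0 0 0 1 1
0 1 0 0 1
0 0 0 1 1

After press 4 at (0,4):
1 0 1 0 1
1 1 0 1 1
0 0 0 1 1
0 1 0 0 1
0 0 0 1 1

After press 5 at (4,3):
1 0 1 0 1
1 1 0 1 1
0 0 0 1 1
0 1 0 1 1
0 0 1 0 0

After press 6 at (4,3):
1 0 1 0 1
1 1 0 1 1
0 0 0 1 1
0 1 0 0 1
0 0 0 1 1

Answer: 1 0 1 0 1
1 1 0 1 1
0 0 0 1 1
0 1 0 0 1
0 0 0 1 1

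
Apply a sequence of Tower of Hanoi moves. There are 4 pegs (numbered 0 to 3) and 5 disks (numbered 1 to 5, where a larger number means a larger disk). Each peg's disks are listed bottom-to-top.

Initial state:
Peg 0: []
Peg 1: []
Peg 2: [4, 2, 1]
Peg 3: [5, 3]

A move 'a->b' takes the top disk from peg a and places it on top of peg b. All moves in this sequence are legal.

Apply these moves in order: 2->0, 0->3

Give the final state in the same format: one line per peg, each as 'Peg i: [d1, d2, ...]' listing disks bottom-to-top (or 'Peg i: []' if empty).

After move 1 (2->0):
Peg 0: [1]
Peg 1: []
Peg 2: [4, 2]
Peg 3: [5, 3]

After move 2 (0->3):
Peg 0: []
Peg 1: []
Peg 2: [4, 2]
Peg 3: [5, 3, 1]

Answer: Peg 0: []
Peg 1: []
Peg 2: [4, 2]
Peg 3: [5, 3, 1]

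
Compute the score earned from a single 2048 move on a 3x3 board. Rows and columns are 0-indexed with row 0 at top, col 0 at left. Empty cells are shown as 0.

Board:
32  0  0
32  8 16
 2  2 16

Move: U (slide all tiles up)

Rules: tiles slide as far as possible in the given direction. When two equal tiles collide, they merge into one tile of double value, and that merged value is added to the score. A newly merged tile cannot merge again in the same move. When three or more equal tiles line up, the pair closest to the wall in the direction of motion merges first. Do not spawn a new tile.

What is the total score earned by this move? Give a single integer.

Slide up:
col 0: [32, 32, 2] -> [64, 2, 0]  score +64 (running 64)
col 1: [0, 8, 2] -> [8, 2, 0]  score +0 (running 64)
col 2: [0, 16, 16] -> [32, 0, 0]  score +32 (running 96)
Board after move:
64  8 32
 2  2  0
 0  0  0

Answer: 96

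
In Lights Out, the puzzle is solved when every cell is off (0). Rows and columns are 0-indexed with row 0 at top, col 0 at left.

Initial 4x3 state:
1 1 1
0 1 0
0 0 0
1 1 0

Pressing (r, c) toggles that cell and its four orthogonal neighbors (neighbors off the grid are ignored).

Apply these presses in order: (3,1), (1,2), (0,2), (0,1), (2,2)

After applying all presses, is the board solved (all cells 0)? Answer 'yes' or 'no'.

Answer: no

Derivation:
After press 1 at (3,1):
1 1 1
0 1 0
0 1 0
0 0 1

After press 2 at (1,2):
1 1 0
0 0 1
0 1 1
0 0 1

After press 3 at (0,2):
1 0 1
0 0 0
0 1 1
0 0 1

After press 4 at (0,1):
0 1 0
0 1 0
0 1 1
0 0 1

After press 5 at (2,2):
0 1 0
0 1 1
0 0 0
0 0 0

Lights still on: 3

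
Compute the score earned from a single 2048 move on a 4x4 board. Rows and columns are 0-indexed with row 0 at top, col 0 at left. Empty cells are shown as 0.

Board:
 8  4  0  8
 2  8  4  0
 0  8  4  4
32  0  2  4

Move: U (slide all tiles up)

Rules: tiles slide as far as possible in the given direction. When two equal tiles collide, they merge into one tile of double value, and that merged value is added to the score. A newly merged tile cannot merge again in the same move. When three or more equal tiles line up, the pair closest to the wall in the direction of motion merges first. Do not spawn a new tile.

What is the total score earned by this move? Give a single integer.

Answer: 32

Derivation:
Slide up:
col 0: [8, 2, 0, 32] -> [8, 2, 32, 0]  score +0 (running 0)
col 1: [4, 8, 8, 0] -> [4, 16, 0, 0]  score +16 (running 16)
col 2: [0, 4, 4, 2] -> [8, 2, 0, 0]  score +8 (running 24)
col 3: [8, 0, 4, 4] -> [8, 8, 0, 0]  score +8 (running 32)
Board after move:
 8  4  8  8
 2 16  2  8
32  0  0  0
 0  0  0  0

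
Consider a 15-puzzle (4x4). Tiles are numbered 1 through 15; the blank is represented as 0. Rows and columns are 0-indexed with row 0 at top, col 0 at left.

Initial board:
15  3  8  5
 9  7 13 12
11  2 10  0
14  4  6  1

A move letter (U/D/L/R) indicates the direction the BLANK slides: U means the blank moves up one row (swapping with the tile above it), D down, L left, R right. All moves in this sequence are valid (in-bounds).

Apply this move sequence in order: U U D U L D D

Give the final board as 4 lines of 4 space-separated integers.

Answer: 15  3 13  8
 9  7 10  5
11  2  0 12
14  4  6  1

Derivation:
After move 1 (U):
15  3  8  5
 9  7 13  0
11  2 10 12
14  4  6  1

After move 2 (U):
15  3  8  0
 9  7 13  5
11  2 10 12
14  4  6  1

After move 3 (D):
15  3  8  5
 9  7 13  0
11  2 10 12
14  4  6  1

After move 4 (U):
15  3  8  0
 9  7 13  5
11  2 10 12
14  4  6  1

After move 5 (L):
15  3  0  8
 9  7 13  5
11  2 10 12
14  4  6  1

After move 6 (D):
15  3 13  8
 9  7  0  5
11  2 10 12
14  4  6  1

After move 7 (D):
15  3 13  8
 9  7 10  5
11  2  0 12
14  4  6  1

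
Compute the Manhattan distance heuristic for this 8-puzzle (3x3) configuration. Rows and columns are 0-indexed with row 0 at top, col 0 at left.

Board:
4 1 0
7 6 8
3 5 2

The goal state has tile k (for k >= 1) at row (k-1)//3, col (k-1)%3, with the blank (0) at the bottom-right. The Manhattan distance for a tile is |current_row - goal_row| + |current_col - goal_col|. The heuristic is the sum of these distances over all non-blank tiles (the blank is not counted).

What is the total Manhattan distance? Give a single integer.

Answer: 14

Derivation:
Tile 4: at (0,0), goal (1,0), distance |0-1|+|0-0| = 1
Tile 1: at (0,1), goal (0,0), distance |0-0|+|1-0| = 1
Tile 7: at (1,0), goal (2,0), distance |1-2|+|0-0| = 1
Tile 6: at (1,1), goal (1,2), distance |1-1|+|1-2| = 1
Tile 8: at (1,2), goal (2,1), distance |1-2|+|2-1| = 2
Tile 3: at (2,0), goal (0,2), distance |2-0|+|0-2| = 4
Tile 5: at (2,1), goal (1,1), distance |2-1|+|1-1| = 1
Tile 2: at (2,2), goal (0,1), distance |2-0|+|2-1| = 3
Sum: 1 + 1 + 1 + 1 + 2 + 4 + 1 + 3 = 14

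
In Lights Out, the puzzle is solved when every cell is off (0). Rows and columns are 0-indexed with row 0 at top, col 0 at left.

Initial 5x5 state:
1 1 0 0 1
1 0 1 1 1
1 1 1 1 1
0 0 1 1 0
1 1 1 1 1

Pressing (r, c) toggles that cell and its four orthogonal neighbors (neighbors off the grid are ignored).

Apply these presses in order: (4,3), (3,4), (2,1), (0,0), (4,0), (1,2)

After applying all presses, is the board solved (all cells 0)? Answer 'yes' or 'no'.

Answer: no

Derivation:
After press 1 at (4,3):
1 1 0 0 1
1 0 1 1 1
1 1 1 1 1
0 0 1 0 0
1 1 0 0 0

After press 2 at (3,4):
1 1 0 0 1
1 0 1 1 1
1 1 1 1 0
0 0 1 1 1
1 1 0 0 1

After press 3 at (2,1):
1 1 0 0 1
1 1 1 1 1
0 0 0 1 0
0 1 1 1 1
1 1 0 0 1

After press 4 at (0,0):
0 0 0 0 1
0 1 1 1 1
0 0 0 1 0
0 1 1 1 1
1 1 0 0 1

After press 5 at (4,0):
0 0 0 0 1
0 1 1 1 1
0 0 0 1 0
1 1 1 1 1
0 0 0 0 1

After press 6 at (1,2):
0 0 1 0 1
0 0 0 0 1
0 0 1 1 0
1 1 1 1 1
0 0 0 0 1

Lights still on: 11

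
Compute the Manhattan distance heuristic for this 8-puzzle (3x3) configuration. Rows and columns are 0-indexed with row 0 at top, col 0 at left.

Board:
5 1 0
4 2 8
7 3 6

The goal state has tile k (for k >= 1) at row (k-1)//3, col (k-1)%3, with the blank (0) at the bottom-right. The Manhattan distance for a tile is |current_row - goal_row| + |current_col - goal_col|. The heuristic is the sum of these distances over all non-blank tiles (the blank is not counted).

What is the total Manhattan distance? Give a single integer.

Answer: 10

Derivation:
Tile 5: at (0,0), goal (1,1), distance |0-1|+|0-1| = 2
Tile 1: at (0,1), goal (0,0), distance |0-0|+|1-0| = 1
Tile 4: at (1,0), goal (1,0), distance |1-1|+|0-0| = 0
Tile 2: at (1,1), goal (0,1), distance |1-0|+|1-1| = 1
Tile 8: at (1,2), goal (2,1), distance |1-2|+|2-1| = 2
Tile 7: at (2,0), goal (2,0), distance |2-2|+|0-0| = 0
Tile 3: at (2,1), goal (0,2), distance |2-0|+|1-2| = 3
Tile 6: at (2,2), goal (1,2), distance |2-1|+|2-2| = 1
Sum: 2 + 1 + 0 + 1 + 2 + 0 + 3 + 1 = 10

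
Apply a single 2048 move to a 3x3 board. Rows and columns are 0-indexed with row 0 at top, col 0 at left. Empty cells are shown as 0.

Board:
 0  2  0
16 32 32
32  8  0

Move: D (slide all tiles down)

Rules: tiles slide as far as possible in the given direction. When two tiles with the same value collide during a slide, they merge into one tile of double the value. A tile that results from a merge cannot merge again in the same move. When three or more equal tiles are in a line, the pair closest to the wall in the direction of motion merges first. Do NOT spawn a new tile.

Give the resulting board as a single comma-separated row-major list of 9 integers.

Slide down:
col 0: [0, 16, 32] -> [0, 16, 32]
col 1: [2, 32, 8] -> [2, 32, 8]
col 2: [0, 32, 0] -> [0, 0, 32]

Answer: 0, 2, 0, 16, 32, 0, 32, 8, 32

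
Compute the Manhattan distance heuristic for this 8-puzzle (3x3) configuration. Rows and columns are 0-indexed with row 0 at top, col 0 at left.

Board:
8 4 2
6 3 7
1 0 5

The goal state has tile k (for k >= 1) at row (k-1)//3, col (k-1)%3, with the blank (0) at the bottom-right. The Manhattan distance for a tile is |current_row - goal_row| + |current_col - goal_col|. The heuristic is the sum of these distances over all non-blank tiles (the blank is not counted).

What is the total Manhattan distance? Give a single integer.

Tile 8: at (0,0), goal (2,1), distance |0-2|+|0-1| = 3
Tile 4: at (0,1), goal (1,0), distance |0-1|+|1-0| = 2
Tile 2: at (0,2), goal (0,1), distance |0-0|+|2-1| = 1
Tile 6: at (1,0), goal (1,2), distance |1-1|+|0-2| = 2
Tile 3: at (1,1), goal (0,2), distance |1-0|+|1-2| = 2
Tile 7: at (1,2), goal (2,0), distance |1-2|+|2-0| = 3
Tile 1: at (2,0), goal (0,0), distance |2-0|+|0-0| = 2
Tile 5: at (2,2), goal (1,1), distance |2-1|+|2-1| = 2
Sum: 3 + 2 + 1 + 2 + 2 + 3 + 2 + 2 = 17

Answer: 17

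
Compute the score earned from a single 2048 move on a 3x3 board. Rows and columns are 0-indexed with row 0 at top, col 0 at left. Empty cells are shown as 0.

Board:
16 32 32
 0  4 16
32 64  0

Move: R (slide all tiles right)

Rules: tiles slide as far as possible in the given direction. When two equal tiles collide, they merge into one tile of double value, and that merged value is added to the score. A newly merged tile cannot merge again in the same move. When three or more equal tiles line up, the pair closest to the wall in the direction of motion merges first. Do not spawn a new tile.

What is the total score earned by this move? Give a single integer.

Answer: 64

Derivation:
Slide right:
row 0: [16, 32, 32] -> [0, 16, 64]  score +64 (running 64)
row 1: [0, 4, 16] -> [0, 4, 16]  score +0 (running 64)
row 2: [32, 64, 0] -> [0, 32, 64]  score +0 (running 64)
Board after move:
 0 16 64
 0  4 16
 0 32 64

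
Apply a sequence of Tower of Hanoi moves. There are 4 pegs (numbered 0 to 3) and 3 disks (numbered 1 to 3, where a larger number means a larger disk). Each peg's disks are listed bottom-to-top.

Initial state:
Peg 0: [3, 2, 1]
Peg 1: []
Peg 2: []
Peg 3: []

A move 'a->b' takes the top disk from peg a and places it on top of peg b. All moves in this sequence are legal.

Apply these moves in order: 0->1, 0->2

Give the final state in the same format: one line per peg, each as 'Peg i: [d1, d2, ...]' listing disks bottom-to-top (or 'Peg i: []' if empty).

Answer: Peg 0: [3]
Peg 1: [1]
Peg 2: [2]
Peg 3: []

Derivation:
After move 1 (0->1):
Peg 0: [3, 2]
Peg 1: [1]
Peg 2: []
Peg 3: []

After move 2 (0->2):
Peg 0: [3]
Peg 1: [1]
Peg 2: [2]
Peg 3: []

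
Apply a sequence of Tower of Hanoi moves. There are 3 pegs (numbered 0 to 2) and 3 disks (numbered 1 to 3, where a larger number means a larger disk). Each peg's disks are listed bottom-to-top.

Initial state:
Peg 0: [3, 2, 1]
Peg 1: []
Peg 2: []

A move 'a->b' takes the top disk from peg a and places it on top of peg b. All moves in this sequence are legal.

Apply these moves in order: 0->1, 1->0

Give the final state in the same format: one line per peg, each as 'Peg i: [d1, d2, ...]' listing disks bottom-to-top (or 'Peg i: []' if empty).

After move 1 (0->1):
Peg 0: [3, 2]
Peg 1: [1]
Peg 2: []

After move 2 (1->0):
Peg 0: [3, 2, 1]
Peg 1: []
Peg 2: []

Answer: Peg 0: [3, 2, 1]
Peg 1: []
Peg 2: []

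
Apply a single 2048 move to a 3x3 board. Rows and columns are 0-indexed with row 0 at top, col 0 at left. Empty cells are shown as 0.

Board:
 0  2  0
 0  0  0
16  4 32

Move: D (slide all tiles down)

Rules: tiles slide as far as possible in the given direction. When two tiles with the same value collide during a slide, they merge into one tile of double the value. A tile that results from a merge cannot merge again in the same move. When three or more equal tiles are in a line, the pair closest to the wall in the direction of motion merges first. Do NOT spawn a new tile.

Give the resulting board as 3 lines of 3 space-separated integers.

Answer:  0  0  0
 0  2  0
16  4 32

Derivation:
Slide down:
col 0: [0, 0, 16] -> [0, 0, 16]
col 1: [2, 0, 4] -> [0, 2, 4]
col 2: [0, 0, 32] -> [0, 0, 32]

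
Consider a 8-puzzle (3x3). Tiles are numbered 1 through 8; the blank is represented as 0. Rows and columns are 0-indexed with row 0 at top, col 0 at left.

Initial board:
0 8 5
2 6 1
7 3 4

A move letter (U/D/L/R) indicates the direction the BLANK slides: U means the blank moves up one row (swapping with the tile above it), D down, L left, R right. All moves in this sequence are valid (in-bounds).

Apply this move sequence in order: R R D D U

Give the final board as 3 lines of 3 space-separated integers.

Answer: 8 5 1
2 6 0
7 3 4

Derivation:
After move 1 (R):
8 0 5
2 6 1
7 3 4

After move 2 (R):
8 5 0
2 6 1
7 3 4

After move 3 (D):
8 5 1
2 6 0
7 3 4

After move 4 (D):
8 5 1
2 6 4
7 3 0

After move 5 (U):
8 5 1
2 6 0
7 3 4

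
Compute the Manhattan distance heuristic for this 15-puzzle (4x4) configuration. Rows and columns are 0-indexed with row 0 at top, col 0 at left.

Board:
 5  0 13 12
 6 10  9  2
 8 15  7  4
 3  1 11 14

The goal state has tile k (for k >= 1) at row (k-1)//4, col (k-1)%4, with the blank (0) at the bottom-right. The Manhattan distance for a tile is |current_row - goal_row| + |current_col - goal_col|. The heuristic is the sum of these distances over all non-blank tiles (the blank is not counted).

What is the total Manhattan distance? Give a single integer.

Answer: 37

Derivation:
Tile 5: (0,0)->(1,0) = 1
Tile 13: (0,2)->(3,0) = 5
Tile 12: (0,3)->(2,3) = 2
Tile 6: (1,0)->(1,1) = 1
Tile 10: (1,1)->(2,1) = 1
Tile 9: (1,2)->(2,0) = 3
Tile 2: (1,3)->(0,1) = 3
Tile 8: (2,0)->(1,3) = 4
Tile 15: (2,1)->(3,2) = 2
Tile 7: (2,2)->(1,2) = 1
Tile 4: (2,3)->(0,3) = 2
Tile 3: (3,0)->(0,2) = 5
Tile 1: (3,1)->(0,0) = 4
Tile 11: (3,2)->(2,2) = 1
Tile 14: (3,3)->(3,1) = 2
Sum: 1 + 5 + 2 + 1 + 1 + 3 + 3 + 4 + 2 + 1 + 2 + 5 + 4 + 1 + 2 = 37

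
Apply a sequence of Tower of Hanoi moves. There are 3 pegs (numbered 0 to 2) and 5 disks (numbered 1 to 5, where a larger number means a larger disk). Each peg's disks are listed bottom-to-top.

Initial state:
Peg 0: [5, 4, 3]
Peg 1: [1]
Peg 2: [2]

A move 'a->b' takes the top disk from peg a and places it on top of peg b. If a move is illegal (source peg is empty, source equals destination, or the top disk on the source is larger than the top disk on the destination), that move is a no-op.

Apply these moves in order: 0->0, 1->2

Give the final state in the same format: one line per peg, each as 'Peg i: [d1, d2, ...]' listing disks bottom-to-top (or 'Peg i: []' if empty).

After move 1 (0->0):
Peg 0: [5, 4, 3]
Peg 1: [1]
Peg 2: [2]

After move 2 (1->2):
Peg 0: [5, 4, 3]
Peg 1: []
Peg 2: [2, 1]

Answer: Peg 0: [5, 4, 3]
Peg 1: []
Peg 2: [2, 1]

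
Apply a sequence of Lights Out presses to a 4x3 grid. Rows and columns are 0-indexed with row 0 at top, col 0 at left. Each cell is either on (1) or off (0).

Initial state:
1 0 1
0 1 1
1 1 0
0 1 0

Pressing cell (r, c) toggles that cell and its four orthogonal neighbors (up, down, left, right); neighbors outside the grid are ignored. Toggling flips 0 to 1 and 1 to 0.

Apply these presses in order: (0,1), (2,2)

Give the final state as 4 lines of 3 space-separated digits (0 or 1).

After press 1 at (0,1):
0 1 0
0 0 1
1 1 0
0 1 0

After press 2 at (2,2):
0 1 0
0 0 0
1 0 1
0 1 1

Answer: 0 1 0
0 0 0
1 0 1
0 1 1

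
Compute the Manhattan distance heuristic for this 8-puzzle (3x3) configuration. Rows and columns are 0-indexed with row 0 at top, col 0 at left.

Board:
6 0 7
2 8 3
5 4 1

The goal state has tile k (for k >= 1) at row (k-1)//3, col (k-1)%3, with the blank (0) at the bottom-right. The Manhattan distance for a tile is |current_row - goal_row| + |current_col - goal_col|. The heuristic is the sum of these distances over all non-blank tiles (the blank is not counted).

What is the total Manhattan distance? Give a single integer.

Answer: 19

Derivation:
Tile 6: (0,0)->(1,2) = 3
Tile 7: (0,2)->(2,0) = 4
Tile 2: (1,0)->(0,1) = 2
Tile 8: (1,1)->(2,1) = 1
Tile 3: (1,2)->(0,2) = 1
Tile 5: (2,0)->(1,1) = 2
Tile 4: (2,1)->(1,0) = 2
Tile 1: (2,2)->(0,0) = 4
Sum: 3 + 4 + 2 + 1 + 1 + 2 + 2 + 4 = 19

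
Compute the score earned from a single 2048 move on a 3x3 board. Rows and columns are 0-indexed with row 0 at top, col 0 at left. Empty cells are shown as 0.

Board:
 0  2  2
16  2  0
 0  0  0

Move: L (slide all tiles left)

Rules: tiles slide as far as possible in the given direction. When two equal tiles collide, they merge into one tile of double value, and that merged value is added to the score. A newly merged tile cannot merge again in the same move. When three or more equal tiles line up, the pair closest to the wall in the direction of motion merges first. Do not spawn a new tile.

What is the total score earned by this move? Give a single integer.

Answer: 4

Derivation:
Slide left:
row 0: [0, 2, 2] -> [4, 0, 0]  score +4 (running 4)
row 1: [16, 2, 0] -> [16, 2, 0]  score +0 (running 4)
row 2: [0, 0, 0] -> [0, 0, 0]  score +0 (running 4)
Board after move:
 4  0  0
16  2  0
 0  0  0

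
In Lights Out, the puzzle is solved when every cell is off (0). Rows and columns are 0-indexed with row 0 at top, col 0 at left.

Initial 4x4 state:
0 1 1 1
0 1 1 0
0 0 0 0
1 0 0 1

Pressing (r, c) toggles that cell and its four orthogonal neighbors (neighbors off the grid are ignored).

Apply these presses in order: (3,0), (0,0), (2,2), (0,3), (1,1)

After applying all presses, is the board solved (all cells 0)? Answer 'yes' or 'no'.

After press 1 at (3,0):
0 1 1 1
0 1 1 0
1 0 0 0
0 1 0 1

After press 2 at (0,0):
1 0 1 1
1 1 1 0
1 0 0 0
0 1 0 1

After press 3 at (2,2):
1 0 1 1
1 1 0 0
1 1 1 1
0 1 1 1

After press 4 at (0,3):
1 0 0 0
1 1 0 1
1 1 1 1
0 1 1 1

After press 5 at (1,1):
1 1 0 0
0 0 1 1
1 0 1 1
0 1 1 1

Lights still on: 10

Answer: no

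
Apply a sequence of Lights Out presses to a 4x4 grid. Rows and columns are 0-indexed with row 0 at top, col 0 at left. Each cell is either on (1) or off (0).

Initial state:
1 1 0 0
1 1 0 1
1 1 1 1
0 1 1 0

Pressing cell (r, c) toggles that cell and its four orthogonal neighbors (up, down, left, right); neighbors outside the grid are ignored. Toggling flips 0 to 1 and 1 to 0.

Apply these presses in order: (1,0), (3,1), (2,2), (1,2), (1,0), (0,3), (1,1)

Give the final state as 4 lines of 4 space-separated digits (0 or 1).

Answer: 1 0 0 1
0 1 1 1
1 0 1 0
1 0 1 0

Derivation:
After press 1 at (1,0):
0 1 0 0
0 0 0 1
0 1 1 1
0 1 1 0

After press 2 at (3,1):
0 1 0 0
0 0 0 1
0 0 1 1
1 0 0 0

After press 3 at (2,2):
0 1 0 0
0 0 1 1
0 1 0 0
1 0 1 0

After press 4 at (1,2):
0 1 1 0
0 1 0 0
0 1 1 0
1 0 1 0

After press 5 at (1,0):
1 1 1 0
1 0 0 0
1 1 1 0
1 0 1 0

After press 6 at (0,3):
1 1 0 1
1 0 0 1
1 1 1 0
1 0 1 0

After press 7 at (1,1):
1 0 0 1
0 1 1 1
1 0 1 0
1 0 1 0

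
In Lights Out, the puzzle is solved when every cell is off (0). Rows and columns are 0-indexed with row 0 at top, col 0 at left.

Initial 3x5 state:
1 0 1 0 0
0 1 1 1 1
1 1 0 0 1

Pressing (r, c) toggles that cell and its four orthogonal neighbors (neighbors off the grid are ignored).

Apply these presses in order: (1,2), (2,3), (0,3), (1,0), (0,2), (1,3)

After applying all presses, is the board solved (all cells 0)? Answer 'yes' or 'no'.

After press 1 at (1,2):
1 0 0 0 0
0 0 0 0 1
1 1 1 0 1

After press 2 at (2,3):
1 0 0 0 0
0 0 0 1 1
1 1 0 1 0

After press 3 at (0,3):
1 0 1 1 1
0 0 0 0 1
1 1 0 1 0

After press 4 at (1,0):
0 0 1 1 1
1 1 0 0 1
0 1 0 1 0

After press 5 at (0,2):
0 1 0 0 1
1 1 1 0 1
0 1 0 1 0

After press 6 at (1,3):
0 1 0 1 1
1 1 0 1 0
0 1 0 0 0

Lights still on: 7

Answer: no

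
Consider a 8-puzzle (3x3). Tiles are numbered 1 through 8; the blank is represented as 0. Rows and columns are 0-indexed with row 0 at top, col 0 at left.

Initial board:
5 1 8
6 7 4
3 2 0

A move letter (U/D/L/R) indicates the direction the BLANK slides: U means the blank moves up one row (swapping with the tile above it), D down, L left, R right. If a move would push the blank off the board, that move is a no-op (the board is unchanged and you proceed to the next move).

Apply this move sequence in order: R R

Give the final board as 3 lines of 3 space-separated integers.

After move 1 (R):
5 1 8
6 7 4
3 2 0

After move 2 (R):
5 1 8
6 7 4
3 2 0

Answer: 5 1 8
6 7 4
3 2 0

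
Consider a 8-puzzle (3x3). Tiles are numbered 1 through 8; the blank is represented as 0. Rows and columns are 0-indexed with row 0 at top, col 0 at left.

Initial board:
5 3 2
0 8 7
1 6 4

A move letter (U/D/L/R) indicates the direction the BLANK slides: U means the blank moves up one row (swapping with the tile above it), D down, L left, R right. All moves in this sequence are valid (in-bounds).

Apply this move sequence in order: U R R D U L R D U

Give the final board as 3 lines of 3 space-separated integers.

Answer: 3 2 0
5 8 7
1 6 4

Derivation:
After move 1 (U):
0 3 2
5 8 7
1 6 4

After move 2 (R):
3 0 2
5 8 7
1 6 4

After move 3 (R):
3 2 0
5 8 7
1 6 4

After move 4 (D):
3 2 7
5 8 0
1 6 4

After move 5 (U):
3 2 0
5 8 7
1 6 4

After move 6 (L):
3 0 2
5 8 7
1 6 4

After move 7 (R):
3 2 0
5 8 7
1 6 4

After move 8 (D):
3 2 7
5 8 0
1 6 4

After move 9 (U):
3 2 0
5 8 7
1 6 4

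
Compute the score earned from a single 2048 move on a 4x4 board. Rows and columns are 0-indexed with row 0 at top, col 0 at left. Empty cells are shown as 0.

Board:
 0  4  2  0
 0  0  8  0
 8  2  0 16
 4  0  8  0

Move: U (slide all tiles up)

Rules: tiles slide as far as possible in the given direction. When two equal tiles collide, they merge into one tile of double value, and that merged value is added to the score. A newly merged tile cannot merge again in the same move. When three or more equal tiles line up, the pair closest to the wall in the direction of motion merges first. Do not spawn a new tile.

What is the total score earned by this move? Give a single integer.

Answer: 16

Derivation:
Slide up:
col 0: [0, 0, 8, 4] -> [8, 4, 0, 0]  score +0 (running 0)
col 1: [4, 0, 2, 0] -> [4, 2, 0, 0]  score +0 (running 0)
col 2: [2, 8, 0, 8] -> [2, 16, 0, 0]  score +16 (running 16)
col 3: [0, 0, 16, 0] -> [16, 0, 0, 0]  score +0 (running 16)
Board after move:
 8  4  2 16
 4  2 16  0
 0  0  0  0
 0  0  0  0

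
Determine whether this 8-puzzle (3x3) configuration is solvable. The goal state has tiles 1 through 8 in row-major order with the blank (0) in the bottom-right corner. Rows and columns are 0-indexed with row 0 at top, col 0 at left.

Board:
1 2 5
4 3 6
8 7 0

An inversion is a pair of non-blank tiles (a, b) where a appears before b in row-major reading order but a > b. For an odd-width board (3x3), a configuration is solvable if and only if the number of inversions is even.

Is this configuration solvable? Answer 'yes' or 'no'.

Inversions (pairs i<j in row-major order where tile[i] > tile[j] > 0): 4
4 is even, so the puzzle is solvable.

Answer: yes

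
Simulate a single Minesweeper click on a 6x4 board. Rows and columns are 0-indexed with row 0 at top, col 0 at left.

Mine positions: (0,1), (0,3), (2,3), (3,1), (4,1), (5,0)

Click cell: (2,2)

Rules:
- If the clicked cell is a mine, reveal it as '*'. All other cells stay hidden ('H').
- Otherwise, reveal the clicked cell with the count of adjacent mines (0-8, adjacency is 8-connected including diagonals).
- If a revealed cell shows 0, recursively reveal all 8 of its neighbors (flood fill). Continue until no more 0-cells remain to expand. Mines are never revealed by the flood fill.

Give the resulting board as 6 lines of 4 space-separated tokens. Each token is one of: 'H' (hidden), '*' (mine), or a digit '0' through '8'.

H H H H
H H H H
H H 2 H
H H H H
H H H H
H H H H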